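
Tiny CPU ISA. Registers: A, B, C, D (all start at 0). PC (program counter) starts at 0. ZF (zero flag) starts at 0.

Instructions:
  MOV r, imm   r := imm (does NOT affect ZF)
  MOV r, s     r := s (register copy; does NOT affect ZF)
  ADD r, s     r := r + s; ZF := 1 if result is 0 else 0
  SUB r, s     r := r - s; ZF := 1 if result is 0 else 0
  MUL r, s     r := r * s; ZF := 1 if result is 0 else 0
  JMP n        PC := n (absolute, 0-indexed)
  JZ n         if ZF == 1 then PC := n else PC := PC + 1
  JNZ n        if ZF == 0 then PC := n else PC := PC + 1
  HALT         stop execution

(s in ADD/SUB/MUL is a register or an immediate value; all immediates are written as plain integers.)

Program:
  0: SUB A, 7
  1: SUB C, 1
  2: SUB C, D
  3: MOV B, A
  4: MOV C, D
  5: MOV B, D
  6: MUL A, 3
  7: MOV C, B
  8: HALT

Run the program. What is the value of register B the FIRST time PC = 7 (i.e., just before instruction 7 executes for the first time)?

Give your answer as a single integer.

Step 1: PC=0 exec 'SUB A, 7'. After: A=-7 B=0 C=0 D=0 ZF=0 PC=1
Step 2: PC=1 exec 'SUB C, 1'. After: A=-7 B=0 C=-1 D=0 ZF=0 PC=2
Step 3: PC=2 exec 'SUB C, D'. After: A=-7 B=0 C=-1 D=0 ZF=0 PC=3
Step 4: PC=3 exec 'MOV B, A'. After: A=-7 B=-7 C=-1 D=0 ZF=0 PC=4
Step 5: PC=4 exec 'MOV C, D'. After: A=-7 B=-7 C=0 D=0 ZF=0 PC=5
Step 6: PC=5 exec 'MOV B, D'. After: A=-7 B=0 C=0 D=0 ZF=0 PC=6
Step 7: PC=6 exec 'MUL A, 3'. After: A=-21 B=0 C=0 D=0 ZF=0 PC=7
First time PC=7: B=0

0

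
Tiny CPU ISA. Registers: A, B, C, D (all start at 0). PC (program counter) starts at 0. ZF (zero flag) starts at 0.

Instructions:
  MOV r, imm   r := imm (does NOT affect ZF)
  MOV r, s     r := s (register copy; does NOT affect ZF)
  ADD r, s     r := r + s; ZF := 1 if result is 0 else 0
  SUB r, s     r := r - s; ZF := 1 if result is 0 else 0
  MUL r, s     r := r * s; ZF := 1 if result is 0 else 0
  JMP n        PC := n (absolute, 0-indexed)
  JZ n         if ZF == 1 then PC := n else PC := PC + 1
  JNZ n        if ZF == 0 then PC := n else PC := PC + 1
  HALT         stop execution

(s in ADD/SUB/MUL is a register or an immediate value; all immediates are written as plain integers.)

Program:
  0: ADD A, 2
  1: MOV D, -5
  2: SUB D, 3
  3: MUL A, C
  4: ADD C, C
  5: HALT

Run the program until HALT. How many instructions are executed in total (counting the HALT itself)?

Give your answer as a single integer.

Answer: 6

Derivation:
Step 1: PC=0 exec 'ADD A, 2'. After: A=2 B=0 C=0 D=0 ZF=0 PC=1
Step 2: PC=1 exec 'MOV D, -5'. After: A=2 B=0 C=0 D=-5 ZF=0 PC=2
Step 3: PC=2 exec 'SUB D, 3'. After: A=2 B=0 C=0 D=-8 ZF=0 PC=3
Step 4: PC=3 exec 'MUL A, C'. After: A=0 B=0 C=0 D=-8 ZF=1 PC=4
Step 5: PC=4 exec 'ADD C, C'. After: A=0 B=0 C=0 D=-8 ZF=1 PC=5
Step 6: PC=5 exec 'HALT'. After: A=0 B=0 C=0 D=-8 ZF=1 PC=5 HALTED
Total instructions executed: 6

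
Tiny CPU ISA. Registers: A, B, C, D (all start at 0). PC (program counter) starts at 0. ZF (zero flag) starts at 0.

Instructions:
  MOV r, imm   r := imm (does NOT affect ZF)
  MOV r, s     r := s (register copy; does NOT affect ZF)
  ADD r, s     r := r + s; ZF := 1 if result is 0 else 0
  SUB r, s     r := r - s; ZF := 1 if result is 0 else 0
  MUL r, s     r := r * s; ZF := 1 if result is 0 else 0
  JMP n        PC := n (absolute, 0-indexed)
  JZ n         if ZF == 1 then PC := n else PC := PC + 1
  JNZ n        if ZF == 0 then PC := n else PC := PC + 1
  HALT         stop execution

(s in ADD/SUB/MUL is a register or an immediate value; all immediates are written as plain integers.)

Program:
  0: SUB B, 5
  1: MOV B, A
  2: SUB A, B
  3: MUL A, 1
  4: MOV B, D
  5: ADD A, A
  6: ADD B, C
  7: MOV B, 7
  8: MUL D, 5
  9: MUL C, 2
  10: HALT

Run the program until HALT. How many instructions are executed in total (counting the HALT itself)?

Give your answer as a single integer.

Answer: 11

Derivation:
Step 1: PC=0 exec 'SUB B, 5'. After: A=0 B=-5 C=0 D=0 ZF=0 PC=1
Step 2: PC=1 exec 'MOV B, A'. After: A=0 B=0 C=0 D=0 ZF=0 PC=2
Step 3: PC=2 exec 'SUB A, B'. After: A=0 B=0 C=0 D=0 ZF=1 PC=3
Step 4: PC=3 exec 'MUL A, 1'. After: A=0 B=0 C=0 D=0 ZF=1 PC=4
Step 5: PC=4 exec 'MOV B, D'. After: A=0 B=0 C=0 D=0 ZF=1 PC=5
Step 6: PC=5 exec 'ADD A, A'. After: A=0 B=0 C=0 D=0 ZF=1 PC=6
Step 7: PC=6 exec 'ADD B, C'. After: A=0 B=0 C=0 D=0 ZF=1 PC=7
Step 8: PC=7 exec 'MOV B, 7'. After: A=0 B=7 C=0 D=0 ZF=1 PC=8
Step 9: PC=8 exec 'MUL D, 5'. After: A=0 B=7 C=0 D=0 ZF=1 PC=9
Step 10: PC=9 exec 'MUL C, 2'. After: A=0 B=7 C=0 D=0 ZF=1 PC=10
Step 11: PC=10 exec 'HALT'. After: A=0 B=7 C=0 D=0 ZF=1 PC=10 HALTED
Total instructions executed: 11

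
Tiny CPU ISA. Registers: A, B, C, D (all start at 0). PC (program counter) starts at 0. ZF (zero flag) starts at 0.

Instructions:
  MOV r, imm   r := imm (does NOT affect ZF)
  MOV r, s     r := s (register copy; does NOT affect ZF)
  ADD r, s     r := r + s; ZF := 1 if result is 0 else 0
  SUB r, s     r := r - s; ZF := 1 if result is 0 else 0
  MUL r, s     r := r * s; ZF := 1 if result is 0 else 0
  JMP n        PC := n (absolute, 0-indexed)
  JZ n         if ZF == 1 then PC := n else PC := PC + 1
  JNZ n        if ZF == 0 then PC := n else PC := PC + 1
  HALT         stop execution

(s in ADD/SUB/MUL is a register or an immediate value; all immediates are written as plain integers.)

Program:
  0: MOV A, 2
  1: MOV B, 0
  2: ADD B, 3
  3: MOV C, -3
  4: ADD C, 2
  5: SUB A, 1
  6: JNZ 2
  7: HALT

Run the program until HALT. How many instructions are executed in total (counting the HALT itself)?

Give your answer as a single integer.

Answer: 13

Derivation:
Step 1: PC=0 exec 'MOV A, 2'. After: A=2 B=0 C=0 D=0 ZF=0 PC=1
Step 2: PC=1 exec 'MOV B, 0'. After: A=2 B=0 C=0 D=0 ZF=0 PC=2
Step 3: PC=2 exec 'ADD B, 3'. After: A=2 B=3 C=0 D=0 ZF=0 PC=3
Step 4: PC=3 exec 'MOV C, -3'. After: A=2 B=3 C=-3 D=0 ZF=0 PC=4
Step 5: PC=4 exec 'ADD C, 2'. After: A=2 B=3 C=-1 D=0 ZF=0 PC=5
Step 6: PC=5 exec 'SUB A, 1'. After: A=1 B=3 C=-1 D=0 ZF=0 PC=6
Step 7: PC=6 exec 'JNZ 2'. After: A=1 B=3 C=-1 D=0 ZF=0 PC=2
Step 8: PC=2 exec 'ADD B, 3'. After: A=1 B=6 C=-1 D=0 ZF=0 PC=3
Step 9: PC=3 exec 'MOV C, -3'. After: A=1 B=6 C=-3 D=0 ZF=0 PC=4
Step 10: PC=4 exec 'ADD C, 2'. After: A=1 B=6 C=-1 D=0 ZF=0 PC=5
Step 11: PC=5 exec 'SUB A, 1'. After: A=0 B=6 C=-1 D=0 ZF=1 PC=6
Step 12: PC=6 exec 'JNZ 2'. After: A=0 B=6 C=-1 D=0 ZF=1 PC=7
Step 13: PC=7 exec 'HALT'. After: A=0 B=6 C=-1 D=0 ZF=1 PC=7 HALTED
Total instructions executed: 13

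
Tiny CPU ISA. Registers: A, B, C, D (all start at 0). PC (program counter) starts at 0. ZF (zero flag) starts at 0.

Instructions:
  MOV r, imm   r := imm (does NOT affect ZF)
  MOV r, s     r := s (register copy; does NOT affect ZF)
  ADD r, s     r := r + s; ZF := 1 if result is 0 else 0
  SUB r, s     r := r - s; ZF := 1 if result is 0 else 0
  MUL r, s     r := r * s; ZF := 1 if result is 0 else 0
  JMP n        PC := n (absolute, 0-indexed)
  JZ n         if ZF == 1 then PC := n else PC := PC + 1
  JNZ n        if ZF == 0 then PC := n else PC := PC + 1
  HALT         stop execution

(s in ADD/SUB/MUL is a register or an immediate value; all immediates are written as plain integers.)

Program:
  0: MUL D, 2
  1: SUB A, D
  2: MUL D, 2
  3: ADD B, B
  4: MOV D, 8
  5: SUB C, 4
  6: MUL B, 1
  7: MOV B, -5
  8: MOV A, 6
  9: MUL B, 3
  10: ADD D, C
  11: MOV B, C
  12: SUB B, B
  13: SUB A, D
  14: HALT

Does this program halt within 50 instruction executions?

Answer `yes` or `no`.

Answer: yes

Derivation:
Step 1: PC=0 exec 'MUL D, 2'. After: A=0 B=0 C=0 D=0 ZF=1 PC=1
Step 2: PC=1 exec 'SUB A, D'. After: A=0 B=0 C=0 D=0 ZF=1 PC=2
Step 3: PC=2 exec 'MUL D, 2'. After: A=0 B=0 C=0 D=0 ZF=1 PC=3
Step 4: PC=3 exec 'ADD B, B'. After: A=0 B=0 C=0 D=0 ZF=1 PC=4
Step 5: PC=4 exec 'MOV D, 8'. After: A=0 B=0 C=0 D=8 ZF=1 PC=5
Step 6: PC=5 exec 'SUB C, 4'. After: A=0 B=0 C=-4 D=8 ZF=0 PC=6
Step 7: PC=6 exec 'MUL B, 1'. After: A=0 B=0 C=-4 D=8 ZF=1 PC=7
Step 8: PC=7 exec 'MOV B, -5'. After: A=0 B=-5 C=-4 D=8 ZF=1 PC=8
Step 9: PC=8 exec 'MOV A, 6'. After: A=6 B=-5 C=-4 D=8 ZF=1 PC=9
Step 10: PC=9 exec 'MUL B, 3'. After: A=6 B=-15 C=-4 D=8 ZF=0 PC=10
Step 11: PC=10 exec 'ADD D, C'. After: A=6 B=-15 C=-4 D=4 ZF=0 PC=11
Step 12: PC=11 exec 'MOV B, C'. After: A=6 B=-4 C=-4 D=4 ZF=0 PC=12
Step 13: PC=12 exec 'SUB B, B'. After: A=6 B=0 C=-4 D=4 ZF=1 PC=13
Step 14: PC=13 exec 'SUB A, D'. After: A=2 B=0 C=-4 D=4 ZF=0 PC=14
Step 15: PC=14 exec 'HALT'. After: A=2 B=0 C=-4 D=4 ZF=0 PC=14 HALTED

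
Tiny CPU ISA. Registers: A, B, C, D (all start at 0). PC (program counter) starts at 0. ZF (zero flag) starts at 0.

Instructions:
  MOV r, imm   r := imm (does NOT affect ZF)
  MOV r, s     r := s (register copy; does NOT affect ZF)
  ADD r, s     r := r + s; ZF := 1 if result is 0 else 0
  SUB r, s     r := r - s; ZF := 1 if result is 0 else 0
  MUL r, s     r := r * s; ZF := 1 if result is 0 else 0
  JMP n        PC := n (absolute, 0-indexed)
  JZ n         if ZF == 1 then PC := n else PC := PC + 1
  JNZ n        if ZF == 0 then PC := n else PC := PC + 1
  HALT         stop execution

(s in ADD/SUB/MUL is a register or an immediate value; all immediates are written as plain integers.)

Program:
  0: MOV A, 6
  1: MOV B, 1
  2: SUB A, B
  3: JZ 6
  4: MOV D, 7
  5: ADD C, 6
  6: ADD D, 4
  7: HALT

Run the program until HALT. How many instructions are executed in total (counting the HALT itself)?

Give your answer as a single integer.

Step 1: PC=0 exec 'MOV A, 6'. After: A=6 B=0 C=0 D=0 ZF=0 PC=1
Step 2: PC=1 exec 'MOV B, 1'. After: A=6 B=1 C=0 D=0 ZF=0 PC=2
Step 3: PC=2 exec 'SUB A, B'. After: A=5 B=1 C=0 D=0 ZF=0 PC=3
Step 4: PC=3 exec 'JZ 6'. After: A=5 B=1 C=0 D=0 ZF=0 PC=4
Step 5: PC=4 exec 'MOV D, 7'. After: A=5 B=1 C=0 D=7 ZF=0 PC=5
Step 6: PC=5 exec 'ADD C, 6'. After: A=5 B=1 C=6 D=7 ZF=0 PC=6
Step 7: PC=6 exec 'ADD D, 4'. After: A=5 B=1 C=6 D=11 ZF=0 PC=7
Step 8: PC=7 exec 'HALT'. After: A=5 B=1 C=6 D=11 ZF=0 PC=7 HALTED
Total instructions executed: 8

Answer: 8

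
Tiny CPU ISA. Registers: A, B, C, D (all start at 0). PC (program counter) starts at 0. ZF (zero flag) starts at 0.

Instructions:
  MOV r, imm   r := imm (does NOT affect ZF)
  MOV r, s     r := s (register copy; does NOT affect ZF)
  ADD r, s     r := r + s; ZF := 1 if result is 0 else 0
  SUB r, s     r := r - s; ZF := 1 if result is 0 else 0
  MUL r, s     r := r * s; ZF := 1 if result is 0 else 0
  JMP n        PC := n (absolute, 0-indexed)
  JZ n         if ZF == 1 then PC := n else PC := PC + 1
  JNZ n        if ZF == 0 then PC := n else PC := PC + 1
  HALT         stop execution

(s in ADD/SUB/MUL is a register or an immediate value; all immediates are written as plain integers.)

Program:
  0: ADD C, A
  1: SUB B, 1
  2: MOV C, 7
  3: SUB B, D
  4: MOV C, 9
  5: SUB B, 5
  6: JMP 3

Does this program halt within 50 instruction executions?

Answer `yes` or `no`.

Step 1: PC=0 exec 'ADD C, A'. After: A=0 B=0 C=0 D=0 ZF=1 PC=1
Step 2: PC=1 exec 'SUB B, 1'. After: A=0 B=-1 C=0 D=0 ZF=0 PC=2
Step 3: PC=2 exec 'MOV C, 7'. After: A=0 B=-1 C=7 D=0 ZF=0 PC=3
Step 4: PC=3 exec 'SUB B, D'. After: A=0 B=-1 C=7 D=0 ZF=0 PC=4
Step 5: PC=4 exec 'MOV C, 9'. After: A=0 B=-1 C=9 D=0 ZF=0 PC=5
Step 6: PC=5 exec 'SUB B, 5'. After: A=0 B=-6 C=9 D=0 ZF=0 PC=6
Step 7: PC=6 exec 'JMP 3'. After: A=0 B=-6 C=9 D=0 ZF=0 PC=3
Step 8: PC=3 exec 'SUB B, D'. After: A=0 B=-6 C=9 D=0 ZF=0 PC=4
Step 9: PC=4 exec 'MOV C, 9'. After: A=0 B=-6 C=9 D=0 ZF=0 PC=5
Step 10: PC=5 exec 'SUB B, 5'. After: A=0 B=-11 C=9 D=0 ZF=0 PC=6
Step 11: PC=6 exec 'JMP 3'. After: A=0 B=-11 C=9 D=0 ZF=0 PC=3
Step 12: PC=3 exec 'SUB B, D'. After: A=0 B=-11 C=9 D=0 ZF=0 PC=4
Step 13: PC=4 exec 'MOV C, 9'. After: A=0 B=-11 C=9 D=0 ZF=0 PC=5
Step 14: PC=5 exec 'SUB B, 5'. After: A=0 B=-16 C=9 D=0 ZF=0 PC=6
Step 15: PC=6 exec 'JMP 3'. After: A=0 B=-16 C=9 D=0 ZF=0 PC=3
After 50 steps: not halted. PC revisits the same instructions with no path to HALT; will never halt.

Answer: no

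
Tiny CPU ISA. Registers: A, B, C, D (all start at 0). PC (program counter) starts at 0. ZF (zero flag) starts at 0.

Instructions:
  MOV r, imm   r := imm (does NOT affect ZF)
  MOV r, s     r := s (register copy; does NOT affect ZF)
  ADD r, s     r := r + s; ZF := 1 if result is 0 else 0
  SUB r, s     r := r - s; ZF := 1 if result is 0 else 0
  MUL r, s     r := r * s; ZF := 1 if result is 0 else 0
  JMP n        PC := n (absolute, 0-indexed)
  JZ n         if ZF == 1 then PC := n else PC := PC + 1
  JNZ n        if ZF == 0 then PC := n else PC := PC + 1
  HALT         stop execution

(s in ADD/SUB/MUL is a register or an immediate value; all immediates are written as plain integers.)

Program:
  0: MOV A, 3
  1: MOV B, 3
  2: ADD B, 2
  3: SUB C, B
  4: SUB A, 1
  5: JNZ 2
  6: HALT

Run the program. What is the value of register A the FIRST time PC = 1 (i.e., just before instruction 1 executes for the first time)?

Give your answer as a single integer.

Step 1: PC=0 exec 'MOV A, 3'. After: A=3 B=0 C=0 D=0 ZF=0 PC=1
First time PC=1: A=3

3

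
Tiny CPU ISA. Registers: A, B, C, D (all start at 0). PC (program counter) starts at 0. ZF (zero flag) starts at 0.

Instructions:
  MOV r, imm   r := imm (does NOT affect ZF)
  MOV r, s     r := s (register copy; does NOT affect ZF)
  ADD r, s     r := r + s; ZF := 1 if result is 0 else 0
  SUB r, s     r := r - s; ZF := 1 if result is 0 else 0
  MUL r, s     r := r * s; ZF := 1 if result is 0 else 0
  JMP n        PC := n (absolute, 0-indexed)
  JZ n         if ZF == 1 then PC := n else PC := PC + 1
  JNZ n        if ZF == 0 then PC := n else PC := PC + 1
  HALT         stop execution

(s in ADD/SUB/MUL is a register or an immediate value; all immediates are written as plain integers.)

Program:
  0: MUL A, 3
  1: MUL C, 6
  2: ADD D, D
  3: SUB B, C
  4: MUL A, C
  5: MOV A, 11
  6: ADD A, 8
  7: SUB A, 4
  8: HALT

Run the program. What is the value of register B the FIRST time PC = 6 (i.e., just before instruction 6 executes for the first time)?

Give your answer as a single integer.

Step 1: PC=0 exec 'MUL A, 3'. After: A=0 B=0 C=0 D=0 ZF=1 PC=1
Step 2: PC=1 exec 'MUL C, 6'. After: A=0 B=0 C=0 D=0 ZF=1 PC=2
Step 3: PC=2 exec 'ADD D, D'. After: A=0 B=0 C=0 D=0 ZF=1 PC=3
Step 4: PC=3 exec 'SUB B, C'. After: A=0 B=0 C=0 D=0 ZF=1 PC=4
Step 5: PC=4 exec 'MUL A, C'. After: A=0 B=0 C=0 D=0 ZF=1 PC=5
Step 6: PC=5 exec 'MOV A, 11'. After: A=11 B=0 C=0 D=0 ZF=1 PC=6
First time PC=6: B=0

0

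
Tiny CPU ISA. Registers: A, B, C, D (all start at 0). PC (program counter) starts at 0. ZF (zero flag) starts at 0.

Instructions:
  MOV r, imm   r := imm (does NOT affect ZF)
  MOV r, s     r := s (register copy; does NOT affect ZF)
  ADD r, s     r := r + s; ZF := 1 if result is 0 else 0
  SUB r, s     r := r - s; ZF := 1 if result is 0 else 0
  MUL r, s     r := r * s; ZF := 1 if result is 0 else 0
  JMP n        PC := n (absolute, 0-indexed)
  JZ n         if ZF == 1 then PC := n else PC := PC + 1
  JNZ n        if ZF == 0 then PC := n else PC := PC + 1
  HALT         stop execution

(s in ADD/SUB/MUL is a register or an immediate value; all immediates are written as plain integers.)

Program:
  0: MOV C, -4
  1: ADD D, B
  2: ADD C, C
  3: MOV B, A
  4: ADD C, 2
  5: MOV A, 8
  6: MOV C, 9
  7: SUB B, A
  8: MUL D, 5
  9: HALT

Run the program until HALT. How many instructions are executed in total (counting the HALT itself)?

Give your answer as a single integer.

Answer: 10

Derivation:
Step 1: PC=0 exec 'MOV C, -4'. After: A=0 B=0 C=-4 D=0 ZF=0 PC=1
Step 2: PC=1 exec 'ADD D, B'. After: A=0 B=0 C=-4 D=0 ZF=1 PC=2
Step 3: PC=2 exec 'ADD C, C'. After: A=0 B=0 C=-8 D=0 ZF=0 PC=3
Step 4: PC=3 exec 'MOV B, A'. After: A=0 B=0 C=-8 D=0 ZF=0 PC=4
Step 5: PC=4 exec 'ADD C, 2'. After: A=0 B=0 C=-6 D=0 ZF=0 PC=5
Step 6: PC=5 exec 'MOV A, 8'. After: A=8 B=0 C=-6 D=0 ZF=0 PC=6
Step 7: PC=6 exec 'MOV C, 9'. After: A=8 B=0 C=9 D=0 ZF=0 PC=7
Step 8: PC=7 exec 'SUB B, A'. After: A=8 B=-8 C=9 D=0 ZF=0 PC=8
Step 9: PC=8 exec 'MUL D, 5'. After: A=8 B=-8 C=9 D=0 ZF=1 PC=9
Step 10: PC=9 exec 'HALT'. After: A=8 B=-8 C=9 D=0 ZF=1 PC=9 HALTED
Total instructions executed: 10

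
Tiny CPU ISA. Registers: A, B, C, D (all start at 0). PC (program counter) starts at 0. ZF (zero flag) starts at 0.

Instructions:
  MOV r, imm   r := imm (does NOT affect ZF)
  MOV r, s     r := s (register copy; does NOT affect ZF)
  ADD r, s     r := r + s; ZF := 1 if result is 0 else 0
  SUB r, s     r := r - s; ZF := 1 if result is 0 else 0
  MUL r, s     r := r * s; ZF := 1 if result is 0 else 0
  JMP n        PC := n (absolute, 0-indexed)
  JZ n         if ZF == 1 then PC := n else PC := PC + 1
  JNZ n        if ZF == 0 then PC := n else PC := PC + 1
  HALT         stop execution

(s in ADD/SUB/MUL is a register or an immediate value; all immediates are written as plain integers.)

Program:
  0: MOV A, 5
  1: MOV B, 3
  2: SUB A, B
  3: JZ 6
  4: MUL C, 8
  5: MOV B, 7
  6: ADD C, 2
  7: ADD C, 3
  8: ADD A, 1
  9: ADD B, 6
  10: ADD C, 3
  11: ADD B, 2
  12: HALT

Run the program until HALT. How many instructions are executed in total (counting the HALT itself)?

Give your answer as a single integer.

Step 1: PC=0 exec 'MOV A, 5'. After: A=5 B=0 C=0 D=0 ZF=0 PC=1
Step 2: PC=1 exec 'MOV B, 3'. After: A=5 B=3 C=0 D=0 ZF=0 PC=2
Step 3: PC=2 exec 'SUB A, B'. After: A=2 B=3 C=0 D=0 ZF=0 PC=3
Step 4: PC=3 exec 'JZ 6'. After: A=2 B=3 C=0 D=0 ZF=0 PC=4
Step 5: PC=4 exec 'MUL C, 8'. After: A=2 B=3 C=0 D=0 ZF=1 PC=5
Step 6: PC=5 exec 'MOV B, 7'. After: A=2 B=7 C=0 D=0 ZF=1 PC=6
Step 7: PC=6 exec 'ADD C, 2'. After: A=2 B=7 C=2 D=0 ZF=0 PC=7
Step 8: PC=7 exec 'ADD C, 3'. After: A=2 B=7 C=5 D=0 ZF=0 PC=8
Step 9: PC=8 exec 'ADD A, 1'. After: A=3 B=7 C=5 D=0 ZF=0 PC=9
Step 10: PC=9 exec 'ADD B, 6'. After: A=3 B=13 C=5 D=0 ZF=0 PC=10
Step 11: PC=10 exec 'ADD C, 3'. After: A=3 B=13 C=8 D=0 ZF=0 PC=11
Step 12: PC=11 exec 'ADD B, 2'. After: A=3 B=15 C=8 D=0 ZF=0 PC=12
Step 13: PC=12 exec 'HALT'. After: A=3 B=15 C=8 D=0 ZF=0 PC=12 HALTED
Total instructions executed: 13

Answer: 13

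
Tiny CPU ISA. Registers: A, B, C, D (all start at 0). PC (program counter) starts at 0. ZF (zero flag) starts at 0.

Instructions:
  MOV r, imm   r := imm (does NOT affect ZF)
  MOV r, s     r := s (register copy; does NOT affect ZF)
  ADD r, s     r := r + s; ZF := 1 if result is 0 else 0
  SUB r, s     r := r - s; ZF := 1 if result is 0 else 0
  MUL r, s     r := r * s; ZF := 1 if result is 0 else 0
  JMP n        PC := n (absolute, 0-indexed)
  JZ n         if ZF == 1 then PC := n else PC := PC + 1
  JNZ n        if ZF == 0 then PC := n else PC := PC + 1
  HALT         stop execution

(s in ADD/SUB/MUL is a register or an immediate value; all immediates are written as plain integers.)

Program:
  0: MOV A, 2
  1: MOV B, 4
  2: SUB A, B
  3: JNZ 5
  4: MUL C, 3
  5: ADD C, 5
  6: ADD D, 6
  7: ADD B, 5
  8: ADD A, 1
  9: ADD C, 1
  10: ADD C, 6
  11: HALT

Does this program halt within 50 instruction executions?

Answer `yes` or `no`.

Answer: yes

Derivation:
Step 1: PC=0 exec 'MOV A, 2'. After: A=2 B=0 C=0 D=0 ZF=0 PC=1
Step 2: PC=1 exec 'MOV B, 4'. After: A=2 B=4 C=0 D=0 ZF=0 PC=2
Step 3: PC=2 exec 'SUB A, B'. After: A=-2 B=4 C=0 D=0 ZF=0 PC=3
Step 4: PC=3 exec 'JNZ 5'. After: A=-2 B=4 C=0 D=0 ZF=0 PC=5
Step 5: PC=5 exec 'ADD C, 5'. After: A=-2 B=4 C=5 D=0 ZF=0 PC=6
Step 6: PC=6 exec 'ADD D, 6'. After: A=-2 B=4 C=5 D=6 ZF=0 PC=7
Step 7: PC=7 exec 'ADD B, 5'. After: A=-2 B=9 C=5 D=6 ZF=0 PC=8
Step 8: PC=8 exec 'ADD A, 1'. After: A=-1 B=9 C=5 D=6 ZF=0 PC=9
Step 9: PC=9 exec 'ADD C, 1'. After: A=-1 B=9 C=6 D=6 ZF=0 PC=10
Step 10: PC=10 exec 'ADD C, 6'. After: A=-1 B=9 C=12 D=6 ZF=0 PC=11
Step 11: PC=11 exec 'HALT'. After: A=-1 B=9 C=12 D=6 ZF=0 PC=11 HALTED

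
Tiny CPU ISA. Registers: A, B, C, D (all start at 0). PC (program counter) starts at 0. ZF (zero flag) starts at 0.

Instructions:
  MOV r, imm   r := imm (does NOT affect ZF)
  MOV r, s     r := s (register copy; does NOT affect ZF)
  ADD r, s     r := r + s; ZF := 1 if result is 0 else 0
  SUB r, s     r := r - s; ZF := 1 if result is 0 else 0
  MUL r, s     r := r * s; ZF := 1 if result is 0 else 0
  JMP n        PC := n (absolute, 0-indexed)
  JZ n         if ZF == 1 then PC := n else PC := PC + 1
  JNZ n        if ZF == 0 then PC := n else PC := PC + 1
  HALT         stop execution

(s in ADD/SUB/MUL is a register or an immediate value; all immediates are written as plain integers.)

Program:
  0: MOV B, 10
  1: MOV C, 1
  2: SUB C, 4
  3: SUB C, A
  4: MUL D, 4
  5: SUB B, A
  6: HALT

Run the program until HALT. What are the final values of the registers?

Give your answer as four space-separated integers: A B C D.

Step 1: PC=0 exec 'MOV B, 10'. After: A=0 B=10 C=0 D=0 ZF=0 PC=1
Step 2: PC=1 exec 'MOV C, 1'. After: A=0 B=10 C=1 D=0 ZF=0 PC=2
Step 3: PC=2 exec 'SUB C, 4'. After: A=0 B=10 C=-3 D=0 ZF=0 PC=3
Step 4: PC=3 exec 'SUB C, A'. After: A=0 B=10 C=-3 D=0 ZF=0 PC=4
Step 5: PC=4 exec 'MUL D, 4'. After: A=0 B=10 C=-3 D=0 ZF=1 PC=5
Step 6: PC=5 exec 'SUB B, A'. After: A=0 B=10 C=-3 D=0 ZF=0 PC=6
Step 7: PC=6 exec 'HALT'. After: A=0 B=10 C=-3 D=0 ZF=0 PC=6 HALTED

Answer: 0 10 -3 0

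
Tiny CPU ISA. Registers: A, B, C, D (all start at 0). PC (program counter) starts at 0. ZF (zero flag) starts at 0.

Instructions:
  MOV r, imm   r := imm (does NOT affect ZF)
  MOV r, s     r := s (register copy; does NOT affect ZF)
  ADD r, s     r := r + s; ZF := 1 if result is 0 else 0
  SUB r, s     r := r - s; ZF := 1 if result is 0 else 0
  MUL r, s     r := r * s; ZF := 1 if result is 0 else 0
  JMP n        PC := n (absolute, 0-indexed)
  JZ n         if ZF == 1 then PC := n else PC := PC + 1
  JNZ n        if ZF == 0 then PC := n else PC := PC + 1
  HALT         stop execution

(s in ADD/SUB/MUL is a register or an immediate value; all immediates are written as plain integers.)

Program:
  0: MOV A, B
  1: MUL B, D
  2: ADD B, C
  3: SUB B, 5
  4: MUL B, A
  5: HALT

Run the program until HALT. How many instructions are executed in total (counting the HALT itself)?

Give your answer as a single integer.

Step 1: PC=0 exec 'MOV A, B'. After: A=0 B=0 C=0 D=0 ZF=0 PC=1
Step 2: PC=1 exec 'MUL B, D'. After: A=0 B=0 C=0 D=0 ZF=1 PC=2
Step 3: PC=2 exec 'ADD B, C'. After: A=0 B=0 C=0 D=0 ZF=1 PC=3
Step 4: PC=3 exec 'SUB B, 5'. After: A=0 B=-5 C=0 D=0 ZF=0 PC=4
Step 5: PC=4 exec 'MUL B, A'. After: A=0 B=0 C=0 D=0 ZF=1 PC=5
Step 6: PC=5 exec 'HALT'. After: A=0 B=0 C=0 D=0 ZF=1 PC=5 HALTED
Total instructions executed: 6

Answer: 6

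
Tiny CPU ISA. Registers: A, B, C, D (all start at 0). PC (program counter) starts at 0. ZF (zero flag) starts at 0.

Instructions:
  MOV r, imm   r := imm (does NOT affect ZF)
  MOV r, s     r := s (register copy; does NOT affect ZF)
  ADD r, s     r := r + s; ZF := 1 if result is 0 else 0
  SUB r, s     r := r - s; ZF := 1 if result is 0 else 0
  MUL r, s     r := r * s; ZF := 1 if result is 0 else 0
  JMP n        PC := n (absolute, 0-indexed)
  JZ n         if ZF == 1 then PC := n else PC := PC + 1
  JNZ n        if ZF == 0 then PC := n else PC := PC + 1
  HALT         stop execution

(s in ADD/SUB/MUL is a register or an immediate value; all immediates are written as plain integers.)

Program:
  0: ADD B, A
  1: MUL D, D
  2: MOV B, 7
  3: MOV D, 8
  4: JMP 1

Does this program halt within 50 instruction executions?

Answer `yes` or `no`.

Answer: no

Derivation:
Step 1: PC=0 exec 'ADD B, A'. After: A=0 B=0 C=0 D=0 ZF=1 PC=1
Step 2: PC=1 exec 'MUL D, D'. After: A=0 B=0 C=0 D=0 ZF=1 PC=2
Step 3: PC=2 exec 'MOV B, 7'. After: A=0 B=7 C=0 D=0 ZF=1 PC=3
Step 4: PC=3 exec 'MOV D, 8'. After: A=0 B=7 C=0 D=8 ZF=1 PC=4
Step 5: PC=4 exec 'JMP 1'. After: A=0 B=7 C=0 D=8 ZF=1 PC=1
Step 6: PC=1 exec 'MUL D, D'. After: A=0 B=7 C=0 D=64 ZF=0 PC=2
Step 7: PC=2 exec 'MOV B, 7'. After: A=0 B=7 C=0 D=64 ZF=0 PC=3
Step 8: PC=3 exec 'MOV D, 8'. After: A=0 B=7 C=0 D=8 ZF=0 PC=4
Step 9: PC=4 exec 'JMP 1'. After: A=0 B=7 C=0 D=8 ZF=0 PC=1
Step 10: PC=1 exec 'MUL D, D'. After: A=0 B=7 C=0 D=64 ZF=0 PC=2
State after step 10 equals state after step 6: the program is in a cycle of length 4 and will never halt.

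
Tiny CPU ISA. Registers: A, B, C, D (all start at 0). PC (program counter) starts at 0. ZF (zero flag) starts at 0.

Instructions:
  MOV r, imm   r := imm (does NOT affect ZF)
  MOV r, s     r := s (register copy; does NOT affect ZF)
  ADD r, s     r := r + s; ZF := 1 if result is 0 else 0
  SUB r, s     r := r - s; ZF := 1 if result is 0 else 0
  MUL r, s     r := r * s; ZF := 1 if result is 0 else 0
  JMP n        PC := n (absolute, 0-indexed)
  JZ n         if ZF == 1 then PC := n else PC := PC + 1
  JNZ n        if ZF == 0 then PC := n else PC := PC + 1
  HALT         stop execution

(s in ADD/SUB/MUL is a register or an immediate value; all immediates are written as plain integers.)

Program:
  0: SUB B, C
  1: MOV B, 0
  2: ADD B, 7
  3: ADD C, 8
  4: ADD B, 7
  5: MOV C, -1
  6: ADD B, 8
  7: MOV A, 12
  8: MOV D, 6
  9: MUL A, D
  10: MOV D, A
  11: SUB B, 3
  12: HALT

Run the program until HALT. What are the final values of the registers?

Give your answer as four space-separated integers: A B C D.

Answer: 72 19 -1 72

Derivation:
Step 1: PC=0 exec 'SUB B, C'. After: A=0 B=0 C=0 D=0 ZF=1 PC=1
Step 2: PC=1 exec 'MOV B, 0'. After: A=0 B=0 C=0 D=0 ZF=1 PC=2
Step 3: PC=2 exec 'ADD B, 7'. After: A=0 B=7 C=0 D=0 ZF=0 PC=3
Step 4: PC=3 exec 'ADD C, 8'. After: A=0 B=7 C=8 D=0 ZF=0 PC=4
Step 5: PC=4 exec 'ADD B, 7'. After: A=0 B=14 C=8 D=0 ZF=0 PC=5
Step 6: PC=5 exec 'MOV C, -1'. After: A=0 B=14 C=-1 D=0 ZF=0 PC=6
Step 7: PC=6 exec 'ADD B, 8'. After: A=0 B=22 C=-1 D=0 ZF=0 PC=7
Step 8: PC=7 exec 'MOV A, 12'. After: A=12 B=22 C=-1 D=0 ZF=0 PC=8
Step 9: PC=8 exec 'MOV D, 6'. After: A=12 B=22 C=-1 D=6 ZF=0 PC=9
Step 10: PC=9 exec 'MUL A, D'. After: A=72 B=22 C=-1 D=6 ZF=0 PC=10
Step 11: PC=10 exec 'MOV D, A'. After: A=72 B=22 C=-1 D=72 ZF=0 PC=11
Step 12: PC=11 exec 'SUB B, 3'. After: A=72 B=19 C=-1 D=72 ZF=0 PC=12
Step 13: PC=12 exec 'HALT'. After: A=72 B=19 C=-1 D=72 ZF=0 PC=12 HALTED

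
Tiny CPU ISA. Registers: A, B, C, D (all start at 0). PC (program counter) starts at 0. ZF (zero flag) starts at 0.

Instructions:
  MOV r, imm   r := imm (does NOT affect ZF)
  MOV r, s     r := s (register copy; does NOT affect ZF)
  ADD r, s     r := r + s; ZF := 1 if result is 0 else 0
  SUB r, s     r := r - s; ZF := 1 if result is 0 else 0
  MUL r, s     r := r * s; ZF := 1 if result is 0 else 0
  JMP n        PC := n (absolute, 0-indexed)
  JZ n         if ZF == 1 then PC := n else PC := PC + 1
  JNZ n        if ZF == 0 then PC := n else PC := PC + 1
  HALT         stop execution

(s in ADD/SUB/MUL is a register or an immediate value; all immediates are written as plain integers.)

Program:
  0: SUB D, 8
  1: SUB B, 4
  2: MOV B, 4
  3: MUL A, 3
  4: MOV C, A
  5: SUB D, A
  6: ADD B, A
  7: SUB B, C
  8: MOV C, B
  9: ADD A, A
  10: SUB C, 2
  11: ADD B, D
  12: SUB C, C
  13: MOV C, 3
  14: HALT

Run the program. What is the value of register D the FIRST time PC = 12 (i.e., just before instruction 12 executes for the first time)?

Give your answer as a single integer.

Step 1: PC=0 exec 'SUB D, 8'. After: A=0 B=0 C=0 D=-8 ZF=0 PC=1
Step 2: PC=1 exec 'SUB B, 4'. After: A=0 B=-4 C=0 D=-8 ZF=0 PC=2
Step 3: PC=2 exec 'MOV B, 4'. After: A=0 B=4 C=0 D=-8 ZF=0 PC=3
Step 4: PC=3 exec 'MUL A, 3'. After: A=0 B=4 C=0 D=-8 ZF=1 PC=4
Step 5: PC=4 exec 'MOV C, A'. After: A=0 B=4 C=0 D=-8 ZF=1 PC=5
Step 6: PC=5 exec 'SUB D, A'. After: A=0 B=4 C=0 D=-8 ZF=0 PC=6
Step 7: PC=6 exec 'ADD B, A'. After: A=0 B=4 C=0 D=-8 ZF=0 PC=7
Step 8: PC=7 exec 'SUB B, C'. After: A=0 B=4 C=0 D=-8 ZF=0 PC=8
Step 9: PC=8 exec 'MOV C, B'. After: A=0 B=4 C=4 D=-8 ZF=0 PC=9
Step 10: PC=9 exec 'ADD A, A'. After: A=0 B=4 C=4 D=-8 ZF=1 PC=10
Step 11: PC=10 exec 'SUB C, 2'. After: A=0 B=4 C=2 D=-8 ZF=0 PC=11
Step 12: PC=11 exec 'ADD B, D'. After: A=0 B=-4 C=2 D=-8 ZF=0 PC=12
First time PC=12: D=-8

-8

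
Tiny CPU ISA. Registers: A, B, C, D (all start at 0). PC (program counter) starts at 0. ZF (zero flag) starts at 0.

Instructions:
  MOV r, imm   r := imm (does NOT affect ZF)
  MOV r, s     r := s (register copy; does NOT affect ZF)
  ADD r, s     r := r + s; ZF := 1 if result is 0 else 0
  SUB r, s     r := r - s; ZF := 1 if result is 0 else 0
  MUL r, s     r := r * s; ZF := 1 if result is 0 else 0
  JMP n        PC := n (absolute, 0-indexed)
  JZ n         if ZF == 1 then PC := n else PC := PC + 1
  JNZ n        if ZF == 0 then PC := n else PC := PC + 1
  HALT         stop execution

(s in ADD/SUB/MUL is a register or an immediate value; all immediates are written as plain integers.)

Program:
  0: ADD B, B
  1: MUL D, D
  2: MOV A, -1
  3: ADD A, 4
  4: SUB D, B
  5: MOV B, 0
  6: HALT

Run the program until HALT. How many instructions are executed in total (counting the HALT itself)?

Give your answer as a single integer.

Answer: 7

Derivation:
Step 1: PC=0 exec 'ADD B, B'. After: A=0 B=0 C=0 D=0 ZF=1 PC=1
Step 2: PC=1 exec 'MUL D, D'. After: A=0 B=0 C=0 D=0 ZF=1 PC=2
Step 3: PC=2 exec 'MOV A, -1'. After: A=-1 B=0 C=0 D=0 ZF=1 PC=3
Step 4: PC=3 exec 'ADD A, 4'. After: A=3 B=0 C=0 D=0 ZF=0 PC=4
Step 5: PC=4 exec 'SUB D, B'. After: A=3 B=0 C=0 D=0 ZF=1 PC=5
Step 6: PC=5 exec 'MOV B, 0'. After: A=3 B=0 C=0 D=0 ZF=1 PC=6
Step 7: PC=6 exec 'HALT'. After: A=3 B=0 C=0 D=0 ZF=1 PC=6 HALTED
Total instructions executed: 7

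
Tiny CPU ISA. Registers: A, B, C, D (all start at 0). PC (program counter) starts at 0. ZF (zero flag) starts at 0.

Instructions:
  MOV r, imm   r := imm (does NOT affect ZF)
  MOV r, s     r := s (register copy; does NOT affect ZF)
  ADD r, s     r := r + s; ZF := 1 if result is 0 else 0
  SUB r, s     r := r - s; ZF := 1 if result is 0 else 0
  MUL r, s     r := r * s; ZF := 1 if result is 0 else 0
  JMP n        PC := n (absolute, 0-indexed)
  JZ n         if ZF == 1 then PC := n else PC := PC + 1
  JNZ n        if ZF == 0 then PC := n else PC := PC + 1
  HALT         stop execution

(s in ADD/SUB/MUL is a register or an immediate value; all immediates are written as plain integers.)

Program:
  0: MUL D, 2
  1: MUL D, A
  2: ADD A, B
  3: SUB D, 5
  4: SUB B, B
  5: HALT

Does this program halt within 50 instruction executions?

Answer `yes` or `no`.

Answer: yes

Derivation:
Step 1: PC=0 exec 'MUL D, 2'. After: A=0 B=0 C=0 D=0 ZF=1 PC=1
Step 2: PC=1 exec 'MUL D, A'. After: A=0 B=0 C=0 D=0 ZF=1 PC=2
Step 3: PC=2 exec 'ADD A, B'. After: A=0 B=0 C=0 D=0 ZF=1 PC=3
Step 4: PC=3 exec 'SUB D, 5'. After: A=0 B=0 C=0 D=-5 ZF=0 PC=4
Step 5: PC=4 exec 'SUB B, B'. After: A=0 B=0 C=0 D=-5 ZF=1 PC=5
Step 6: PC=5 exec 'HALT'. After: A=0 B=0 C=0 D=-5 ZF=1 PC=5 HALTED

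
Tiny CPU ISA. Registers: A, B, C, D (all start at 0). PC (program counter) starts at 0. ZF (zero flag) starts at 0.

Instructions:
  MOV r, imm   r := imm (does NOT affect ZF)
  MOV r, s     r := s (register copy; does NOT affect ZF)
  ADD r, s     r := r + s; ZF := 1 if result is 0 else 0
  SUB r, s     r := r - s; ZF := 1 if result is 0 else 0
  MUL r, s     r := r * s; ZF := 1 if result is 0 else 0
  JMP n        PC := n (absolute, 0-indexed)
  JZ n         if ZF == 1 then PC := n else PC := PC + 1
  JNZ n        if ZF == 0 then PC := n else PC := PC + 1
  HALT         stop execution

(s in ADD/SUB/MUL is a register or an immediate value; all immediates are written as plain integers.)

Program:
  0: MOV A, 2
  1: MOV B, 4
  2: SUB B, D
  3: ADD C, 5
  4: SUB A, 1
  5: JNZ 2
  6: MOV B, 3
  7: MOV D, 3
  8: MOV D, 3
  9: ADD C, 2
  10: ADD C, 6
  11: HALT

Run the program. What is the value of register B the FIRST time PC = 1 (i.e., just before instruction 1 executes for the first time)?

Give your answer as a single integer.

Step 1: PC=0 exec 'MOV A, 2'. After: A=2 B=0 C=0 D=0 ZF=0 PC=1
First time PC=1: B=0

0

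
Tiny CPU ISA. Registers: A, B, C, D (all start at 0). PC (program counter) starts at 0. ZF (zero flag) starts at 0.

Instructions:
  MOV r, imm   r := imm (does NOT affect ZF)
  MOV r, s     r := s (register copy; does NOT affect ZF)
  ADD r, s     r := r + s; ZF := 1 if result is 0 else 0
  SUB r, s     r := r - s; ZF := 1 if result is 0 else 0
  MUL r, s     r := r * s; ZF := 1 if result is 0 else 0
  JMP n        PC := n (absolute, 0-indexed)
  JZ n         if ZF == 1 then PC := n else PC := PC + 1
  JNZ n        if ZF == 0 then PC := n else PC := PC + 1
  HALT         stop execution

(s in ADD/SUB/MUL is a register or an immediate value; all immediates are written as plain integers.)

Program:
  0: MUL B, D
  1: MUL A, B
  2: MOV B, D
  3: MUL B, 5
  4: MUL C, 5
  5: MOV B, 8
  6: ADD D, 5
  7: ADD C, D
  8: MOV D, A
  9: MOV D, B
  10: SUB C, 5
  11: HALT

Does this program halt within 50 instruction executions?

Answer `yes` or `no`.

Step 1: PC=0 exec 'MUL B, D'. After: A=0 B=0 C=0 D=0 ZF=1 PC=1
Step 2: PC=1 exec 'MUL A, B'. After: A=0 B=0 C=0 D=0 ZF=1 PC=2
Step 3: PC=2 exec 'MOV B, D'. After: A=0 B=0 C=0 D=0 ZF=1 PC=3
Step 4: PC=3 exec 'MUL B, 5'. After: A=0 B=0 C=0 D=0 ZF=1 PC=4
Step 5: PC=4 exec 'MUL C, 5'. After: A=0 B=0 C=0 D=0 ZF=1 PC=5
Step 6: PC=5 exec 'MOV B, 8'. After: A=0 B=8 C=0 D=0 ZF=1 PC=6
Step 7: PC=6 exec 'ADD D, 5'. After: A=0 B=8 C=0 D=5 ZF=0 PC=7
Step 8: PC=7 exec 'ADD C, D'. After: A=0 B=8 C=5 D=5 ZF=0 PC=8
Step 9: PC=8 exec 'MOV D, A'. After: A=0 B=8 C=5 D=0 ZF=0 PC=9
Step 10: PC=9 exec 'MOV D, B'. After: A=0 B=8 C=5 D=8 ZF=0 PC=10
Step 11: PC=10 exec 'SUB C, 5'. After: A=0 B=8 C=0 D=8 ZF=1 PC=11
Step 12: PC=11 exec 'HALT'. After: A=0 B=8 C=0 D=8 ZF=1 PC=11 HALTED

Answer: yes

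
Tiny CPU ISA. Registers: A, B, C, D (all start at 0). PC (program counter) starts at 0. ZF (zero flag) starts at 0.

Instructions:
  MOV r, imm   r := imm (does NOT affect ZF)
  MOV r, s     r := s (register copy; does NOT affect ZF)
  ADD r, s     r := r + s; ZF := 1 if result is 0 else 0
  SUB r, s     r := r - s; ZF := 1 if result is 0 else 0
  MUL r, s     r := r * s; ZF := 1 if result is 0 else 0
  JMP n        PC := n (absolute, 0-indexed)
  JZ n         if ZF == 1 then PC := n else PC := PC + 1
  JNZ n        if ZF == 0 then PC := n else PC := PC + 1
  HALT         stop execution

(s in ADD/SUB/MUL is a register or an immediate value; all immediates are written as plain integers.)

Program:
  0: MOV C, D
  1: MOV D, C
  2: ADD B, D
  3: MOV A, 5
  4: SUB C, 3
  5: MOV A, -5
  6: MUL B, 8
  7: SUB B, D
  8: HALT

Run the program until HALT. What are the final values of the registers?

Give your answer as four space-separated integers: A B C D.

Answer: -5 0 -3 0

Derivation:
Step 1: PC=0 exec 'MOV C, D'. After: A=0 B=0 C=0 D=0 ZF=0 PC=1
Step 2: PC=1 exec 'MOV D, C'. After: A=0 B=0 C=0 D=0 ZF=0 PC=2
Step 3: PC=2 exec 'ADD B, D'. After: A=0 B=0 C=0 D=0 ZF=1 PC=3
Step 4: PC=3 exec 'MOV A, 5'. After: A=5 B=0 C=0 D=0 ZF=1 PC=4
Step 5: PC=4 exec 'SUB C, 3'. After: A=5 B=0 C=-3 D=0 ZF=0 PC=5
Step 6: PC=5 exec 'MOV A, -5'. After: A=-5 B=0 C=-3 D=0 ZF=0 PC=6
Step 7: PC=6 exec 'MUL B, 8'. After: A=-5 B=0 C=-3 D=0 ZF=1 PC=7
Step 8: PC=7 exec 'SUB B, D'. After: A=-5 B=0 C=-3 D=0 ZF=1 PC=8
Step 9: PC=8 exec 'HALT'. After: A=-5 B=0 C=-3 D=0 ZF=1 PC=8 HALTED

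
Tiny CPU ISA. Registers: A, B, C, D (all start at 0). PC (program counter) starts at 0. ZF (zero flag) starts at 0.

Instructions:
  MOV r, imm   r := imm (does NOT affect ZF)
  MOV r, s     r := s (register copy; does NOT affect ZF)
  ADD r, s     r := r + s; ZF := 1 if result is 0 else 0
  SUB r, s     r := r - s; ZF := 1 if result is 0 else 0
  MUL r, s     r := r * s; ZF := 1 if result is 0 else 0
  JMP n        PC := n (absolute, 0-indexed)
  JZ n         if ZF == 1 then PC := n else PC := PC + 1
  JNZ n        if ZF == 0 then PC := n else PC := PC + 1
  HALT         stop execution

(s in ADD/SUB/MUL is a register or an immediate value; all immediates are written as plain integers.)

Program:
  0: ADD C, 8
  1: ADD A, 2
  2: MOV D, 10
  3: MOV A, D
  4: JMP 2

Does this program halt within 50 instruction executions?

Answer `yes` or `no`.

Answer: no

Derivation:
Step 1: PC=0 exec 'ADD C, 8'. After: A=0 B=0 C=8 D=0 ZF=0 PC=1
Step 2: PC=1 exec 'ADD A, 2'. After: A=2 B=0 C=8 D=0 ZF=0 PC=2
Step 3: PC=2 exec 'MOV D, 10'. After: A=2 B=0 C=8 D=10 ZF=0 PC=3
Step 4: PC=3 exec 'MOV A, D'. After: A=10 B=0 C=8 D=10 ZF=0 PC=4
Step 5: PC=4 exec 'JMP 2'. After: A=10 B=0 C=8 D=10 ZF=0 PC=2
Step 6: PC=2 exec 'MOV D, 10'. After: A=10 B=0 C=8 D=10 ZF=0 PC=3
Step 7: PC=3 exec 'MOV A, D'. After: A=10 B=0 C=8 D=10 ZF=0 PC=4
State after step 7 equals state after step 4: the program is in a cycle of length 3 and will never halt.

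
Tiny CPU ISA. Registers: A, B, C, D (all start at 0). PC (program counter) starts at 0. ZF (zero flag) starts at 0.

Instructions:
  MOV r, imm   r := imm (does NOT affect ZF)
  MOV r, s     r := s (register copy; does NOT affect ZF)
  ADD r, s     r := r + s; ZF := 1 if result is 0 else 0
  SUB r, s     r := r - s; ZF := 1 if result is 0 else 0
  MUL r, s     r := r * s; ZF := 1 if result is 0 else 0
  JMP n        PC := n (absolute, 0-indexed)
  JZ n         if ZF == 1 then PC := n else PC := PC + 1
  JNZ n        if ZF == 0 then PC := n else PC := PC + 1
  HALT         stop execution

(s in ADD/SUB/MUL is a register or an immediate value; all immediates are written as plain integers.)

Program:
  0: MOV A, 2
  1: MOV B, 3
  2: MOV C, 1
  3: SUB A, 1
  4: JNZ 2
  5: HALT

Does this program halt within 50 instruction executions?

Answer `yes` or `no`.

Answer: yes

Derivation:
Step 1: PC=0 exec 'MOV A, 2'. After: A=2 B=0 C=0 D=0 ZF=0 PC=1
Step 2: PC=1 exec 'MOV B, 3'. After: A=2 B=3 C=0 D=0 ZF=0 PC=2
Step 3: PC=2 exec 'MOV C, 1'. After: A=2 B=3 C=1 D=0 ZF=0 PC=3
Step 4: PC=3 exec 'SUB A, 1'. After: A=1 B=3 C=1 D=0 ZF=0 PC=4
Step 5: PC=4 exec 'JNZ 2'. After: A=1 B=3 C=1 D=0 ZF=0 PC=2
Step 6: PC=2 exec 'MOV C, 1'. After: A=1 B=3 C=1 D=0 ZF=0 PC=3
Step 7: PC=3 exec 'SUB A, 1'. After: A=0 B=3 C=1 D=0 ZF=1 PC=4
Step 8: PC=4 exec 'JNZ 2'. After: A=0 B=3 C=1 D=0 ZF=1 PC=5
Step 9: PC=5 exec 'HALT'. After: A=0 B=3 C=1 D=0 ZF=1 PC=5 HALTED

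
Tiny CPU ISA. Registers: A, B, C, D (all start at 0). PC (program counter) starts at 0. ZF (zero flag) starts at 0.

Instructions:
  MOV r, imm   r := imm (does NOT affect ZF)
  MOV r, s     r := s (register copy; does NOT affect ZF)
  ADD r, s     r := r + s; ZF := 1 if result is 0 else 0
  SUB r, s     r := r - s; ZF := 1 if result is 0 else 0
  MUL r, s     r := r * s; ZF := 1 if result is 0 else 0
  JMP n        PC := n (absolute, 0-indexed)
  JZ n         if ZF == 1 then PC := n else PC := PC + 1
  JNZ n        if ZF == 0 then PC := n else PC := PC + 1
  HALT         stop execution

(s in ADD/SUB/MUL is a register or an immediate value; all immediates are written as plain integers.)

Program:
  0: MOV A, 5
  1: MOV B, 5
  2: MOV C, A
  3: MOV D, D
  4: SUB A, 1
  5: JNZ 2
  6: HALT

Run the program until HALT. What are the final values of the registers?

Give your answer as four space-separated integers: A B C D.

Answer: 0 5 1 0

Derivation:
Step 1: PC=0 exec 'MOV A, 5'. After: A=5 B=0 C=0 D=0 ZF=0 PC=1
Step 2: PC=1 exec 'MOV B, 5'. After: A=5 B=5 C=0 D=0 ZF=0 PC=2
Step 3: PC=2 exec 'MOV C, A'. After: A=5 B=5 C=5 D=0 ZF=0 PC=3
Step 4: PC=3 exec 'MOV D, D'. After: A=5 B=5 C=5 D=0 ZF=0 PC=4
Step 5: PC=4 exec 'SUB A, 1'. After: A=4 B=5 C=5 D=0 ZF=0 PC=5
Step 6: PC=5 exec 'JNZ 2'. After: A=4 B=5 C=5 D=0 ZF=0 PC=2
Step 7: PC=2 exec 'MOV C, A'. After: A=4 B=5 C=4 D=0 ZF=0 PC=3
Step 8: PC=3 exec 'MOV D, D'. After: A=4 B=5 C=4 D=0 ZF=0 PC=4
Step 9: PC=4 exec 'SUB A, 1'. After: A=3 B=5 C=4 D=0 ZF=0 PC=5
Step 10: PC=5 exec 'JNZ 2'. After: A=3 B=5 C=4 D=0 ZF=0 PC=2
Step 11: PC=2 exec 'MOV C, A'. After: A=3 B=5 C=3 D=0 ZF=0 PC=3
Step 12: PC=3 exec 'MOV D, D'. After: A=3 B=5 C=3 D=0 ZF=0 PC=4
Step 13: PC=4 exec 'SUB A, 1'. After: A=2 B=5 C=3 D=0 ZF=0 PC=5
Step 14: PC=5 exec 'JNZ 2'. After: A=2 B=5 C=3 D=0 ZF=0 PC=2
Step 15: PC=2 exec 'MOV C, A'. After: A=2 B=5 C=2 D=0 ZF=0 PC=3
Step 16: PC=3 exec 'MOV D, D'. After: A=2 B=5 C=2 D=0 ZF=0 PC=4
Step 17: PC=4 exec 'SUB A, 1'. After: A=1 B=5 C=2 D=0 ZF=0 PC=5
Step 18: PC=5 exec 'JNZ 2'. After: A=1 B=5 C=2 D=0 ZF=0 PC=2
Step 19: PC=2 exec 'MOV C, A'. After: A=1 B=5 C=1 D=0 ZF=0 PC=3
Step 20: PC=3 exec 'MOV D, D'. After: A=1 B=5 C=1 D=0 ZF=0 PC=4
Step 21: PC=4 exec 'SUB A, 1'. After: A=0 B=5 C=1 D=0 ZF=1 PC=5
Step 22: PC=5 exec 'JNZ 2'. After: A=0 B=5 C=1 D=0 ZF=1 PC=6
Step 23: PC=6 exec 'HALT'. After: A=0 B=5 C=1 D=0 ZF=1 PC=6 HALTED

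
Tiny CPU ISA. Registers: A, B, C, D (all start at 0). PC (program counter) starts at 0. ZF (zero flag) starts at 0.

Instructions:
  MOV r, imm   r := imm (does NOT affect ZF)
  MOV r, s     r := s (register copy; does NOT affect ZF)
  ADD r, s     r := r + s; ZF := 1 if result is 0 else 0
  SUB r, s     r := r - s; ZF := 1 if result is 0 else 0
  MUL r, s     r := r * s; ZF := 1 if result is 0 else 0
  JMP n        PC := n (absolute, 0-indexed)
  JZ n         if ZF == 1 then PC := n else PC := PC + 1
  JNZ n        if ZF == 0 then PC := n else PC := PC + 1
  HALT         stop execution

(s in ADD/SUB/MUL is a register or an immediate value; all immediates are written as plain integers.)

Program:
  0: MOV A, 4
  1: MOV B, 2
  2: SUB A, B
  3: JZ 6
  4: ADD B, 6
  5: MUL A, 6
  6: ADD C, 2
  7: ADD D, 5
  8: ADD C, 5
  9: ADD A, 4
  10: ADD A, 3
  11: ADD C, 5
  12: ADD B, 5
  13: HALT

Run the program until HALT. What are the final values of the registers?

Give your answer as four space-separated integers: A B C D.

Step 1: PC=0 exec 'MOV A, 4'. After: A=4 B=0 C=0 D=0 ZF=0 PC=1
Step 2: PC=1 exec 'MOV B, 2'. After: A=4 B=2 C=0 D=0 ZF=0 PC=2
Step 3: PC=2 exec 'SUB A, B'. After: A=2 B=2 C=0 D=0 ZF=0 PC=3
Step 4: PC=3 exec 'JZ 6'. After: A=2 B=2 C=0 D=0 ZF=0 PC=4
Step 5: PC=4 exec 'ADD B, 6'. After: A=2 B=8 C=0 D=0 ZF=0 PC=5
Step 6: PC=5 exec 'MUL A, 6'. After: A=12 B=8 C=0 D=0 ZF=0 PC=6
Step 7: PC=6 exec 'ADD C, 2'. After: A=12 B=8 C=2 D=0 ZF=0 PC=7
Step 8: PC=7 exec 'ADD D, 5'. After: A=12 B=8 C=2 D=5 ZF=0 PC=8
Step 9: PC=8 exec 'ADD C, 5'. After: A=12 B=8 C=7 D=5 ZF=0 PC=9
Step 10: PC=9 exec 'ADD A, 4'. After: A=16 B=8 C=7 D=5 ZF=0 PC=10
Step 11: PC=10 exec 'ADD A, 3'. After: A=19 B=8 C=7 D=5 ZF=0 PC=11
Step 12: PC=11 exec 'ADD C, 5'. After: A=19 B=8 C=12 D=5 ZF=0 PC=12
Step 13: PC=12 exec 'ADD B, 5'. After: A=19 B=13 C=12 D=5 ZF=0 PC=13
Step 14: PC=13 exec 'HALT'. After: A=19 B=13 C=12 D=5 ZF=0 PC=13 HALTED

Answer: 19 13 12 5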